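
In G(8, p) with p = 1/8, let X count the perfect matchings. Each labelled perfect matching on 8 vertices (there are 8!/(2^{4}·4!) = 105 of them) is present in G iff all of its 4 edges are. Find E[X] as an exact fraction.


K_8 has 8!/(2^{4}·4!) = 105 labelled perfect matchings.
For each such perfect matching H, let X_H = 1 if all 4 edges of H are present in G. Then P[X_H = 1] = p^{4} = (1/8)^{4} = 1/4096.
Summing the indicators: E[X] = Σ_H E[X_H] = 105 · p^{4} = 105 · 1/4096 = 105/4096.
Numerically: E[X] ≈ 0.0256348.

E[X] = 105 · (1/8)^{4} = 105/4096 ≈ 0.0256348.


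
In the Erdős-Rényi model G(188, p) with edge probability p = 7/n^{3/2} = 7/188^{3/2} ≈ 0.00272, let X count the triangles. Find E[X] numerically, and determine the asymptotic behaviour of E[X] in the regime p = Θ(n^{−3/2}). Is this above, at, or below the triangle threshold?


Number of potential triangles: C(188, 3) = 1089836.
Each occurs with probability p³ ≈ (0.00272)³ ≈ 2.00255e-08.
By linearity: E[X] = C(188, 3)·p³ ≈ 1089836 · 2.00255e-08 ≈ 0.022.
Since α = 3/2 > 1, p = c/n^{3/2} = o(1/n) is below the triangle threshold p ~ 1/n. Asymptotically E[X] ~ (c³/6)·n^{3(1−α)} = (7³/6)·n^{-1.5} → 0, so by Markov's inequality G has no triangles w.h.p.

E[X] ≈ 0.022; in regime p = Θ(1/n^{3/2}) E[X] tends to 0 (below the triangle threshold p ~ 1/n).


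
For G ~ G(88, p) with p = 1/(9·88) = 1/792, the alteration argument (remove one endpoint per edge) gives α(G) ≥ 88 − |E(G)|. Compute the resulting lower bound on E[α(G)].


E[|E(G)|] = C(88, 2)·p = 3828 · (1/792) = 29/6.
E[α(G)] ≥ n − E[|E(G)|] = 88 − 29/6 = 499/6.
Numerically: ≈ 83.166667.
(This is only a lower bound; the true E[α(G)] may be larger.)

E[α(G)] ≥ 499/6 ≈ 83.166667.


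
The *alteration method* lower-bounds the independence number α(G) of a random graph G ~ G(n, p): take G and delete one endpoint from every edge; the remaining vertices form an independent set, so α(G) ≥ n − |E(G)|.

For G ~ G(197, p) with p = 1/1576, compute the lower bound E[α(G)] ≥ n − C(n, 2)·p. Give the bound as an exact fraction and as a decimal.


E[|E(G)|] = C(197, 2)·p = 19306 · (1/1576) = 49/4.
E[α(G)] ≥ n − E[|E(G)|] = 197 − 49/4 = 739/4.
Numerically: ≈ 184.75000.
(This is only a lower bound; the true E[α(G)] may be larger.)

E[α(G)] ≥ 739/4 ≈ 184.75000.


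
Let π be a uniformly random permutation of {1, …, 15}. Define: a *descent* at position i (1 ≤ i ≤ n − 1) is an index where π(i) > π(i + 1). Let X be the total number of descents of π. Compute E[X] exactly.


Write X = Σ X_I over i = 1, …, 14, with X_I the indicator of one descent.
There are 14 indicators.
For each fixed i, the pair (π(i), π(i+1)) is a uniformly random ordered pair of distinct values from {1, …, 15}; by symmetry P[π(i) > π(i+1)] = 1/2.
By linearity: E[X] = 14 · (1/2) = (15 − 1) · (1/2) = 7 ≈ 7.000000.

E[X] = 7 = 7.000000.


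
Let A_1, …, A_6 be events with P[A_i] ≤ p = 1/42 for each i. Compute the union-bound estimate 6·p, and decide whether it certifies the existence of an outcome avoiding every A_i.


Union bound: P[∪_{i=1}^{6} A_i] ≤ Σ_i P[A_i] ≤ 6·p = 6·(1/42) = 1/7.
Numerically: 1/7 ≈ 0.1429.
Is 1/7 < 1? YES.
Since P[∪ A_i] ≤ 1/7 < 1, the complement has P[∩ A_i^c] ≥ 1 − 1/7 = 6/7 > 0, so some outcome avoids every A_i.

6·p = 1/7 ≈ 0.1429; existence CERTIFIED by the union bound.


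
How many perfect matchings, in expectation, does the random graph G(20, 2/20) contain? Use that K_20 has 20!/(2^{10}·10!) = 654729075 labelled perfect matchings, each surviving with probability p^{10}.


K_20 has 20!/(2^{10}·10!) = 654729075 labelled perfect matchings.
For each such perfect matching H, let X_H = 1 if all 10 edges of H are present in G. Then P[X_H = 1] = p^{10} = (1/10)^{10} = 1/10000000000.
By linearity: E[X] = Σ_H E[X_H] = 654729075 · p^{10} = 654729075 · 1/10000000000 = 26189163/400000000.
Numerically: E[X] ≈ 0.065473.

E[X] = 654729075 · (1/10)^{10} = 26189163/400000000 ≈ 0.065473.


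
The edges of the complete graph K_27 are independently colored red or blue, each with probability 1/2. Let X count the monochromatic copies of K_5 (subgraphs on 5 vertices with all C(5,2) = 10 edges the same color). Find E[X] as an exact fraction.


Let X = Σ_S X_S over the C(27, 5) = 80730 subsets S of size 5, where X_S = 1 if the K_5 on S is monochromatic.
For a fixed S, the K_5 on S has C(5, 2) = 10 edges. P[all 10 edges red] = (1/2)^10, and likewise for blue, so P[monochromatic] = 2·(1/2)^10 = 2^{1 − 10} = 1/512.
By linearity of expectation: E[X] = C(27, 5) · 2^{1 − 10} = 80730 · 1/512 = 40365/256.
Numerically: E[X] ≈ 157.67578.

E[X] = C(27,5)·2^(1−C(5,2)) = 40365/256 ≈ 157.67578.


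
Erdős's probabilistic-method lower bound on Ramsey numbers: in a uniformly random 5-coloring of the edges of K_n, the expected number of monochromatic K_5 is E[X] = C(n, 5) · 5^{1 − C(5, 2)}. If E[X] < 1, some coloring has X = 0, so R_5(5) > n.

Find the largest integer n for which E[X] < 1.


We need C(n, 5) · 5^{1 − 10} < 1, i.e. C(n, 5) < 5^{10 − 1} = 1953125.
Check values of n near the boundary:
  n = 45: C(45, 5) = 1221759; 1221759 < 1953125? YES
  n = 46: C(46, 5) = 1370754; 1370754 < 1953125? YES
  n = 47: C(47, 5) = 1533939; 1533939 < 1953125? YES
  n = 48: C(48, 5) = 1712304; 1712304 < 1953125? YES
  n = 49: C(49, 5) = 1906884; 1906884 < 1953125? YES
  n = 50: C(50, 5) = 2118760; 2118760 < 1953125? NO
The largest n with C(n, 5) < 1953125 is n = 49 (where E[X] = 1906884/1953125 ≈ 0.9763246). Hence R_5(5) > 49, i.e. R_5(5) ≥ 50.

Largest n = 49; hence R_5(5) > 49.


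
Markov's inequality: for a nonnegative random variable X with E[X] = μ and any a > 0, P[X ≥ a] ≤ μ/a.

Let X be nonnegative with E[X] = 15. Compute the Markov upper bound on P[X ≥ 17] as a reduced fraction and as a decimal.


μ = E[X] = 15, a = 17.
Markov: P[X ≥ 17] ≤ μ/a = (15)/17 = 15/17.
Numerically: ≈ 0.882.
(Since a = 17 > μ = 15.000, the bound 15/17 is < 1 and informative.)

P[X ≥ 17] ≤ 15/17 ≈ 0.882.


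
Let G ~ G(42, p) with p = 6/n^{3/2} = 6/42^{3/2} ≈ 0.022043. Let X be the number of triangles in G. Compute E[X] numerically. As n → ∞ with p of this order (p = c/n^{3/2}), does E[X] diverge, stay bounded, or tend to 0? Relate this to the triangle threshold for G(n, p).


Number of potential triangles: C(42, 3) = 11480.
Each occurs with probability p³ ≈ (0.022043)³ ≈ 1.0711047e-05.
By linearity: E[X] = C(42, 3)·p³ ≈ 11480 · 1.0711047e-05 ≈ 0.12296.
Since α = 3/2 > 1, p = c/n^{3/2} = o(1/n) is below the triangle threshold p ~ 1/n. Asymptotically E[X] ~ (c³/6)·n^{3(1−α)} = (6³/6)·n^{-1.5} → 0, so by Markov's inequality G has no triangles w.h.p.

E[X] ≈ 0.12296; in regime p = Θ(1/n^{3/2}) E[X] tends to 0 (below the triangle threshold p ~ 1/n).


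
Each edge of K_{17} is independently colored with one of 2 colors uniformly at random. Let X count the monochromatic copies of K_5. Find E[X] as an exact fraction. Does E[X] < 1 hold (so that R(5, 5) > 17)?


E[X] = C(17, 5) · 2^{1 − 10} = 6188 · 2^{−9} = 6188/512.
As a reduced fraction: E[X] = 1547/128 ≈ 12.0859.
Is E[X] < 1? NO.
Since E[X] ≥ 1, the first-moment bound is inconclusive at n = 17; it does NOT by itself certify R(5, 5) > 17.

E[X] = 1547/128 ≈ 12.0859; E[X] ≥ 1; first-moment method inconclusive here.


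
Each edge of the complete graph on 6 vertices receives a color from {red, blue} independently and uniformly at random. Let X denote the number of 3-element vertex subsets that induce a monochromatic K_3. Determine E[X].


Let X = Σ_S X_S over the C(6, 3) = 20 subsets S of size 3, where X_S = 1 if the K_3 on S is monochromatic.
For a fixed S, the K_3 on S has C(3, 2) = 3 edges. P[all 3 edges red] = (1/2)^3, and likewise for blue, so P[monochromatic] = 2·(1/2)^3 = 2^{1 − 3} = 1/4.
By linearity: E[X] = C(6, 3) · 2^{1 − 3} = 20 · 1/4 = 5.
Numerically: E[X] ≈ 5.0000.

E[X] = C(6,3)·2^(1−C(3,2)) = 5 ≈ 5.0000.


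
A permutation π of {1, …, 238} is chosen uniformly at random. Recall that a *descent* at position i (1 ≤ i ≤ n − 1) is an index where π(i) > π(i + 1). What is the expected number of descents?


Write X = Σ X_I over i = 1, …, 237, with X_I the indicator of one descent.
There are 237 indicators.
For each fixed i, the pair (π(i), π(i+1)) is a uniformly random ordered pair of distinct values from {1, …, 238}; by symmetry P[π(i) > π(i+1)] = 1/2.
By linearity: E[X] = 237 · (1/2) = (238 − 1) · (1/2) = 237/2 ≈ 118.500000.

E[X] = 237/2 = 118.500000.


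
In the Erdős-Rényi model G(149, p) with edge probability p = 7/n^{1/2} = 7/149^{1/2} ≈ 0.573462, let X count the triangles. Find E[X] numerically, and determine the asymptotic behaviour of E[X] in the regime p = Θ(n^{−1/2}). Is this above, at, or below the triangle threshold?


Number of potential triangles: C(149, 3) = 540274.
Each occurs with probability p³ ≈ (0.573462)³ ≈ 1.88588288e-01.
By linearity: E[X] = C(149, 3)·p³ ≈ 540274 · 1.88588288e-01 ≈ 101889.348572.
Since α = 1/2 < 1, p = c/n^{1/2} ≫ 1/n is above the triangle threshold p ~ 1/n. Asymptotically E[X] ~ (c³/6)·n^{3(1−α)} = (7³/6)·n^{1.5} → ∞; triangles are abundant w.h.p.

E[X] ≈ 101889.348572; in regime p = Θ(1/n^{1/2}) E[X] diverges (above the triangle threshold p ~ 1/n).


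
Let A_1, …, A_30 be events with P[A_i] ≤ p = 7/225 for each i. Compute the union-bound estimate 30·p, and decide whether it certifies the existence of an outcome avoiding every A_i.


Union bound: P[∪_{i=1}^{30} A_i] ≤ Σ_i P[A_i] ≤ 30·p = 30·(7/225) = 14/15.
Numerically: 14/15 ≈ 0.933.
Is 14/15 < 1? YES.
Since P[∪ A_i] ≤ 14/15 < 1, the complement has P[∩ A_i^c] ≥ 1 − 14/15 = 1/15 > 0, so some outcome avoids every A_i.

30·p = 14/15 ≈ 0.933; existence CERTIFIED by the union bound.


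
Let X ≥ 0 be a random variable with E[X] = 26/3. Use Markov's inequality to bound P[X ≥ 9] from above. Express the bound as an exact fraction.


μ = E[X] = 26/3, a = 9.
Markov: P[X ≥ 9] ≤ μ/a = (26/3)/9 = 26/27.
Numerically: ≈ 0.96296.
(Since a = 9 > μ = 8.66667, the bound 26/27 is < 1 and informative.)

P[X ≥ 9] ≤ 26/27 ≈ 0.96296.


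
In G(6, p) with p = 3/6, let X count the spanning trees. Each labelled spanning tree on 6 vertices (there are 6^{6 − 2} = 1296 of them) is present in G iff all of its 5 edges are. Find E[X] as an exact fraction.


K_6 has 6^{6 − 2} = 1296 labelled spanning trees.
For each such spanning tree H, let X_H = 1 if all 5 edges of H are present in G. Then P[X_H = 1] = p^{5} = (1/2)^{5} = 1/32.
By linearity: E[X] = Σ_H E[X_H] = 1296 · p^{5} = 1296 · 1/32 = 81/2.
Numerically: E[X] ≈ 40.5.

E[X] = 1296 · (1/2)^{5} = 81/2 ≈ 40.5.


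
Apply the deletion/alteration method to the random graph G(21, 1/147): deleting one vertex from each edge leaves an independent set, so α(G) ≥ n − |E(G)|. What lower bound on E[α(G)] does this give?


E[|E(G)|] = C(21, 2)·p = 210 · (1/147) = 10/7.
E[α(G)] ≥ n − E[|E(G)|] = 21 − 10/7 = 137/7.
Numerically: ≈ 19.571.
(This is only a lower bound; the true E[α(G)] may be larger.)

E[α(G)] ≥ 137/7 ≈ 19.571.


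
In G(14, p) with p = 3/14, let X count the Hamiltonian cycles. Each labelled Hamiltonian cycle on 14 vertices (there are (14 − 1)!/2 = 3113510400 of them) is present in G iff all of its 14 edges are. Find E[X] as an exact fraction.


K_14 has (14 − 1)!/2 = 3113510400 labelled Hamiltonian cycles.
For each such Hamiltonian cycle H, let X_H = 1 if all 14 edges of H are present in G. Then P[X_H = 1] = p^{14} = (3/14)^{14} = 4782969/11112006825558016.
By linearity: E[X] = Σ_H E[X_H] = 3113510400 · p^{14} = 3113510400 · 4782969/11112006825558016 = 4155084744525/3100448333024.
Numerically: E[X] ≈ 1.34.

E[X] = 3113510400 · (3/14)^{14} = 4155084744525/3100448333024 ≈ 1.34.


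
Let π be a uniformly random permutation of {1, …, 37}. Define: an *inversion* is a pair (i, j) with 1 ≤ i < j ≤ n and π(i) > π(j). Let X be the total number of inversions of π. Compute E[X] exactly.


Write X = Σ X_I over the C(37, 2) = 666 pairs i < j, with X_I the indicator of one inversion.
There are 666 indicators.
For each fixed pair i < j, the values π(i) and π(j) are two distinct elements of {1, …, 37} in uniformly random order; by symmetry P[π(i) > π(j)] = 1/2.
By linearity: E[X] = 666 · (1/2) = C(37, 2) · (1/2) = 666/2 = 333 ≈ 333.000.

E[X] = 333 = 333.000.


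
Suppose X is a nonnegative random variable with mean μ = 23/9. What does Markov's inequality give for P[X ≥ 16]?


μ = E[X] = 23/9, a = 16.
Markov: P[X ≥ 16] ≤ μ/a = (23/9)/16 = 23/144.
Numerically: ≈ 0.160.
(Since a = 16 > μ = 2.556, the bound 23/144 is < 1 and informative.)

P[X ≥ 16] ≤ 23/144 ≈ 0.160.


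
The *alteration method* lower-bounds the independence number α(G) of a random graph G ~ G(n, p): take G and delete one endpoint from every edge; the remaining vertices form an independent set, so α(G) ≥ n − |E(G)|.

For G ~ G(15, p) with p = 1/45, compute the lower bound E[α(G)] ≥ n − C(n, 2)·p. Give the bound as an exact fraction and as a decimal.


E[|E(G)|] = C(15, 2)·p = 105 · (1/45) = 7/3.
E[α(G)] ≥ n − E[|E(G)|] = 15 − 7/3 = 38/3.
Numerically: ≈ 12.667.
(This is only a lower bound; the true E[α(G)] may be larger.)

E[α(G)] ≥ 38/3 ≈ 12.667.


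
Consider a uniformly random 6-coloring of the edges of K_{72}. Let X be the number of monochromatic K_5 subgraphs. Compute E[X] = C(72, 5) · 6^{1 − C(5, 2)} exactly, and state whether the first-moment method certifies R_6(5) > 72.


E[X] = C(72, 5) · 6^{1 − 10} = 13991544 · 6^{−9} = 13991544/10077696.
As a reduced fraction: E[X] = 194327/139968 ≈ 1.3884.
Is E[X] < 1? NO.
Since E[X] ≥ 1, the first-moment bound is inconclusive at n = 72; it does NOT by itself certify R_6(5) > 72.

E[X] = 194327/139968 ≈ 1.3884; E[X] ≥ 1; first-moment method inconclusive here.


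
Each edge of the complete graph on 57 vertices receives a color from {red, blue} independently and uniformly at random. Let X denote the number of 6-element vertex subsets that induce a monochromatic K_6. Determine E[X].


Let X = Σ_S X_S over the C(57, 6) = 36288252 subsets S of size 6, where X_S = 1 if the K_6 on S is monochromatic.
For a fixed S, the K_6 on S has C(6, 2) = 15 edges. P[all 15 edges red] = (1/2)^15, and likewise for blue, so P[monochromatic] = 2·(1/2)^15 = 2^{1 − 15} = 1/16384.
Summing: E[X] = C(57, 6) · 2^{1 − 15} = 36288252 · 1/16384 = 9072063/4096.
Numerically: E[X] ≈ 2214.859.

E[X] = C(57,6)·2^(1−C(6,2)) = 9072063/4096 ≈ 2214.859.


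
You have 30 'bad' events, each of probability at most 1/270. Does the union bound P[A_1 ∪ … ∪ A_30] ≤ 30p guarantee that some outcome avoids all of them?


Union bound: P[∪_{i=1}^{30} A_i] ≤ Σ_i P[A_i] ≤ 30·p = 30·(1/270) = 1/9.
Numerically: 1/9 ≈ 0.1111111.
Is 1/9 < 1? YES.
Since P[∪ A_i] ≤ 1/9 < 1, the complement has P[∩ A_i^c] ≥ 1 − 1/9 = 8/9 > 0, so some outcome avoids every A_i.

30·p = 1/9 ≈ 0.1111111; existence CERTIFIED by the union bound.


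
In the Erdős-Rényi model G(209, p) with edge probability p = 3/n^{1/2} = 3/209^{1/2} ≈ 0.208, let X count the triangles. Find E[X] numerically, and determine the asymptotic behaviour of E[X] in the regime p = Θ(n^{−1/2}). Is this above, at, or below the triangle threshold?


Number of potential triangles: C(209, 3) = 1499784.
Each occurs with probability p³ ≈ (0.208)³ ≈ 8.93602e-03.
By linearity: E[X] = C(209, 3)·p³ ≈ 1499784 · 8.93602e-03 ≈ 13402.106.
Since α = 1/2 < 1, p = c/n^{1/2} ≫ 1/n is above the triangle threshold p ~ 1/n. Asymptotically E[X] ~ (c³/6)·n^{3(1−α)} = (3³/6)·n^{1.5} → ∞; triangles are abundant w.h.p.

E[X] ≈ 13402.106; in regime p = Θ(1/n^{1/2}) E[X] diverges (above the triangle threshold p ~ 1/n).


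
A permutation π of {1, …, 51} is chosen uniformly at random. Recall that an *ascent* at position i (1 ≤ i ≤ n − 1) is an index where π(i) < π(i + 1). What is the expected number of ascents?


Write X = Σ X_I over i = 1, …, 50, with X_I the indicator of one ascent.
There are 50 indicators.
For each fixed i, the pair (π(i), π(i+1)) is a uniformly random ordered pair of distinct values from {1, …, 51}; by symmetry P[π(i) < π(i+1)] = 1/2.
By linearity: E[X] = 50 · (1/2) = (51 − 1) · (1/2) = 25 ≈ 25.00000.

E[X] = 25 = 25.00000.


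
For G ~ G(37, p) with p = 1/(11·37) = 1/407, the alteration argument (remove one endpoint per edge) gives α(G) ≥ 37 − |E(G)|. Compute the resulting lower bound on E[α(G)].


E[|E(G)|] = C(37, 2)·p = 666 · (1/407) = 18/11.
E[α(G)] ≥ n − E[|E(G)|] = 37 − 18/11 = 389/11.
Numerically: ≈ 35.363636.
(This is only a lower bound; the true E[α(G)] may be larger.)

E[α(G)] ≥ 389/11 ≈ 35.363636.


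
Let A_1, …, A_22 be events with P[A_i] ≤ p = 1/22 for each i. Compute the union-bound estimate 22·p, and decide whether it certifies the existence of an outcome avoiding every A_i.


Union bound: P[∪_{i=1}^{22} A_i] ≤ Σ_i P[A_i] ≤ 22·p = 22·(1/22) = 1.
Numerically: 1 ≈ 1.000.
Is 1 < 1? NO.
Since the bound 1 is ≥ 1, the union bound is uninformative here; it does NOT by itself certify existence.

22·p = 1 ≈ 1.000; existence NOT certified by the union bound.


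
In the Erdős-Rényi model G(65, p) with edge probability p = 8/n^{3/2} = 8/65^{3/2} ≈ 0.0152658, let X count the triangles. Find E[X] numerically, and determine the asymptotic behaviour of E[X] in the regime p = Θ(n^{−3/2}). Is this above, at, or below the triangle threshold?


Number of potential triangles: C(65, 3) = 43680.
Each occurs with probability p³ ≈ (0.0152658)³ ≈ 3.55762244e-06.
By linearity: E[X] = C(65, 3)·p³ ≈ 43680 · 3.55762244e-06 ≈ 0.155397.
Since α = 3/2 > 1, p = c/n^{3/2} = o(1/n) is below the triangle threshold p ~ 1/n. Asymptotically E[X] ~ (c³/6)·n^{3(1−α)} = (8³/6)·n^{-1.5} → 0, so by Markov's inequality G has no triangles w.h.p.

E[X] ≈ 0.155397; in regime p = Θ(1/n^{3/2}) E[X] tends to 0 (below the triangle threshold p ~ 1/n).


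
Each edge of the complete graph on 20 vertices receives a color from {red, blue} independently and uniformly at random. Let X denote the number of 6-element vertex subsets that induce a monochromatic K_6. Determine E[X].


Let X = Σ_S X_S over the C(20, 6) = 38760 subsets S of size 6, where X_S = 1 if the K_6 on S is monochromatic.
For a fixed S, the K_6 on S has C(6, 2) = 15 edges. P[all 15 edges red] = (1/2)^15, and likewise for blue, so P[monochromatic] = 2·(1/2)^15 = 2^{1 − 15} = 1/16384.
By linearity: E[X] = C(20, 6) · 2^{1 − 15} = 38760 · 1/16384 = 4845/2048.
Numerically: E[X] ≈ 2.365723.

E[X] = C(20,6)·2^(1−C(6,2)) = 4845/2048 ≈ 2.365723.


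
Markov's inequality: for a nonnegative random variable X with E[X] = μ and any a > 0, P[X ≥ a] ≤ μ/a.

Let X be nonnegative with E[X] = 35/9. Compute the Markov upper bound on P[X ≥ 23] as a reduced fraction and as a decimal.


μ = E[X] = 35/9, a = 23.
Markov: P[X ≥ 23] ≤ μ/a = (35/9)/23 = 35/207.
Numerically: ≈ 0.1691.
(Since a = 23 > μ = 3.8889, the bound 35/207 is < 1 and informative.)

P[X ≥ 23] ≤ 35/207 ≈ 0.1691.


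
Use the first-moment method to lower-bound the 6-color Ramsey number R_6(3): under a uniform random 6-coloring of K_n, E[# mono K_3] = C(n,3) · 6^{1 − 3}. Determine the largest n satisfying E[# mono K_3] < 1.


We need C(n, 3) · 6^{1 − 3} < 1, i.e. C(n, 3) < 6^{3 − 1} = 36.
Check values of n near the boundary:
  n = 4: C(4, 3) = 4; 4 < 36? YES
  n = 5: C(5, 3) = 10; 10 < 36? YES
  n = 6: C(6, 3) = 20; 20 < 36? YES
  n = 7: C(7, 3) = 35; 35 < 36? YES
  n = 8: C(8, 3) = 56; 56 < 36? NO
The largest n with C(n, 3) < 36 is n = 7 (where E[X] = 35/36 ≈ 0.97222). Hence R_6(3) > 7, i.e. R_6(3) ≥ 8.

Largest n = 7; hence R_6(3) > 7.


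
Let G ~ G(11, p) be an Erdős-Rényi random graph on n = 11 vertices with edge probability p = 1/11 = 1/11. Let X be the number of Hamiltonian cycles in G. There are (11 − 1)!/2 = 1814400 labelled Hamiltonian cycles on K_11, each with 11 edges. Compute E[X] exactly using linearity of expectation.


K_11 has (11 − 1)!/2 = 1814400 labelled Hamiltonian cycles.
For each such Hamiltonian cycle H, let X_H = 1 if all 11 edges of H are present in G. Then P[X_H = 1] = p^{11} = (1/11)^{11} = 1/285311670611.
By linearity: E[X] = Σ_H E[X_H] = 1814400 · p^{11} = 1814400 · 1/285311670611 = 1814400/285311670611.
Numerically: E[X] ≈ 6.36e-06.

E[X] = 1814400 · (1/11)^{11} = 1814400/285311670611 ≈ 6.36e-06.


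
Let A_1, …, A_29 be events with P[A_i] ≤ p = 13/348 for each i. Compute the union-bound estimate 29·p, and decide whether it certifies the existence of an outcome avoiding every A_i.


Union bound: P[∪_{i=1}^{29} A_i] ≤ Σ_i P[A_i] ≤ 29·p = 29·(13/348) = 13/12.
Numerically: 13/12 ≈ 1.083.
Is 13/12 < 1? NO.
Since the bound 13/12 is ≥ 1, the union bound is uninformative here; it does NOT by itself certify existence.

29·p = 13/12 ≈ 1.083; existence NOT certified by the union bound.


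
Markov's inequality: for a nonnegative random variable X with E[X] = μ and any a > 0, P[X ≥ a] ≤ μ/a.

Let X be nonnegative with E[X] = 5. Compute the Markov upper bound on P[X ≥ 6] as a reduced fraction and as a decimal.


μ = E[X] = 5, a = 6.
Markov: P[X ≥ 6] ≤ μ/a = (5)/6 = 5/6.
Numerically: ≈ 0.8333.
(Since a = 6 > μ = 5.0000, the bound 5/6 is < 1 and informative.)

P[X ≥ 6] ≤ 5/6 ≈ 0.8333.


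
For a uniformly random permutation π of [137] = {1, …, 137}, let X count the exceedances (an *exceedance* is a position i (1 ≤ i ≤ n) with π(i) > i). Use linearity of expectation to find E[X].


Write X = Σ_{i=1}^{137} X_i, where X_i = 1_{π(i) > i}.
For each fixed i, π(i) is uniform over {1, …, 137} (marginal of a uniform permutation), so P[π(i) > i] = (n − i)/n. Summing: Σ_{i=1}^{137} (n − i)/n = (0 + 1 + … + 136)/137 = 137(137 − 1)/(2·137) = (137 − 1)/2.
Hence E[X] = Σ_{i=1}^{137} (137 − i)/137 = 68 ≈ 68.0000.

E[X] = 68 = 68.0000.


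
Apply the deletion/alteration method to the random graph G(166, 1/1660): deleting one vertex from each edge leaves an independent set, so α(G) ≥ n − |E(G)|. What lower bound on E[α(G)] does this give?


E[|E(G)|] = C(166, 2)·p = 13695 · (1/1660) = 33/4.
E[α(G)] ≥ n − E[|E(G)|] = 166 − 33/4 = 631/4.
Numerically: ≈ 157.7500.
(This is only a lower bound; the true E[α(G)] may be larger.)

E[α(G)] ≥ 631/4 ≈ 157.7500.


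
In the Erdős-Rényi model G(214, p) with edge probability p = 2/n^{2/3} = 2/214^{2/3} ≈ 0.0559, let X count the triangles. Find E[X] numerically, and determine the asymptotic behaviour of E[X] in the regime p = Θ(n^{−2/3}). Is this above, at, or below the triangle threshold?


Number of potential triangles: C(214, 3) = 1610564.
Each occurs with probability p³ ≈ (0.0559)³ ≈ 1.746877e-04.
By linearity: E[X] = C(214, 3)·p³ ≈ 1610564 · 1.746877e-04 ≈ 281.3458.
Since α = 2/3 < 1, p = c/n^{2/3} ≫ 1/n is above the triangle threshold p ~ 1/n. Asymptotically E[X] ~ (c³/6)·n^{3(1−α)} = (2³/6)·n^{1} → ∞; triangles are abundant w.h.p.

E[X] ≈ 281.3458; in regime p = Θ(1/n^{2/3}) E[X] diverges (above the triangle threshold p ~ 1/n).


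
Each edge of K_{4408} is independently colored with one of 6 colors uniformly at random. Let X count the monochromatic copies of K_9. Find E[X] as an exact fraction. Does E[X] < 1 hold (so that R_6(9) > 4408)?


E[X] = C(4408, 9) · 6^{1 − 36} = 1717362945146264156457459600 · 6^{−35} = 1717362945146264156457459600/1719070799748422591028658176.
As a reduced fraction: E[X] = 35778394690547169926197075/35813974994758803979763712 ≈ 0.99901.
Is E[X] < 1? YES.
Since E[X] < 1, there exists a 6-coloring of K_{4408} with no monochromatic K_9; hence R_6(9) > 4408.

E[X] = 35778394690547169926197075/35813974994758803979763712 ≈ 0.99901; E[X] < 1, so R_6(9) > 4408.


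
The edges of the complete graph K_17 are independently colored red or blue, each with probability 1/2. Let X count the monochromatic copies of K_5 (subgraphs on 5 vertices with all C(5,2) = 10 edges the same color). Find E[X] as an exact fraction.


Let X = Σ_S X_S over the C(17, 5) = 6188 subsets S of size 5, where X_S = 1 if the K_5 on S is monochromatic.
For a fixed S, the K_5 on S has C(5, 2) = 10 edges. P[all 10 edges red] = (1/2)^10, and likewise for blue, so P[monochromatic] = 2·(1/2)^10 = 2^{1 − 10} = 1/512.
Summing: E[X] = C(17, 5) · 2^{1 − 10} = 6188 · 1/512 = 1547/128.
Numerically: E[X] ≈ 12.08594.

E[X] = C(17,5)·2^(1−C(5,2)) = 1547/128 ≈ 12.08594.


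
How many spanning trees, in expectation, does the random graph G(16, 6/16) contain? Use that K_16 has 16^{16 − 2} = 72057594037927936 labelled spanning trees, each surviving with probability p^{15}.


K_16 has 16^{16 − 2} = 72057594037927936 labelled spanning trees.
For each such spanning tree H, let X_H = 1 if all 15 edges of H are present in G. Then P[X_H = 1] = p^{15} = (3/8)^{15} = 14348907/35184372088832.
By linearity of expectation: E[X] = Σ_H E[X_H] = 72057594037927936 · p^{15} = 72057594037927936 · 14348907/35184372088832 = 29386561536.
Numerically: E[X] ≈ 2.93866e+10.

E[X] = 72057594037927936 · (3/8)^{15} = 29386561536 ≈ 2.93866e+10.


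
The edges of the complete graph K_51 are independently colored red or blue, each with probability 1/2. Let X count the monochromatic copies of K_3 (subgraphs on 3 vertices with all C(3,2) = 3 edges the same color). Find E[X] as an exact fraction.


Let X = Σ_S X_S over the C(51, 3) = 20825 subsets S of size 3, where X_S = 1 if the K_3 on S is monochromatic.
For a fixed S, the K_3 on S has C(3, 2) = 3 edges. P[all 3 edges red] = (1/2)^3, and likewise for blue, so P[monochromatic] = 2·(1/2)^3 = 2^{1 − 3} = 1/4.
By linearity: E[X] = C(51, 3) · 2^{1 − 3} = 20825 · 1/4 = 20825/4.
Numerically: E[X] ≈ 5206.250000.

E[X] = C(51,3)·2^(1−C(3,2)) = 20825/4 ≈ 5206.250000.


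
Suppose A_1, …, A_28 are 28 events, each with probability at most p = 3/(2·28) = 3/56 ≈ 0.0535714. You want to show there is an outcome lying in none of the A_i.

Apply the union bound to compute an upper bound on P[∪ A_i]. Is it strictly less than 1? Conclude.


Union bound: P[∪_{i=1}^{28} A_i] ≤ Σ_i P[A_i] ≤ 28·p = 28·(3/56) = 3/2.
Numerically: 3/2 ≈ 1.5000000.
Is 3/2 < 1? NO.
Since the bound 3/2 is ≥ 1, the union bound is uninformative here; it does NOT by itself certify existence.

28·p = 3/2 ≈ 1.5000000; existence NOT certified by the union bound.


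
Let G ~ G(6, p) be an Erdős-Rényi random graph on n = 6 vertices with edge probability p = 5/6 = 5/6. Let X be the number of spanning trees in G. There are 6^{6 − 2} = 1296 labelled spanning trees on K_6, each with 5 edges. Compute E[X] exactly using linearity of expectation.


K_6 has 6^{6 − 2} = 1296 labelled spanning trees.
For each such spanning tree H, let X_H = 1 if all 5 edges of H are present in G. Then P[X_H = 1] = p^{5} = (5/6)^{5} = 3125/7776.
Summing the indicators: E[X] = Σ_H E[X_H] = 1296 · p^{5} = 1296 · 3125/7776 = 3125/6.
Numerically: E[X] ≈ 520.833.

E[X] = 1296 · (5/6)^{5} = 3125/6 ≈ 520.833.


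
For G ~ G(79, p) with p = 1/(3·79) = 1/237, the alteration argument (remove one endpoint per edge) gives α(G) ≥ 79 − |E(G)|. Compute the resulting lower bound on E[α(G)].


E[|E(G)|] = C(79, 2)·p = 3081 · (1/237) = 13.
E[α(G)] ≥ n − E[|E(G)|] = 79 − 13 = 66.
Numerically: ≈ 66.0000.
(This is only a lower bound; the true E[α(G)] may be larger.)

E[α(G)] ≥ 66 ≈ 66.0000.


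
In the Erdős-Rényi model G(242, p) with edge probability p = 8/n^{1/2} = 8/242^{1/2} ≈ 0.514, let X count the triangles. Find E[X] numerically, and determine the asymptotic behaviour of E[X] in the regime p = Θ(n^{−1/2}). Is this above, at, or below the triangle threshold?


Number of potential triangles: C(242, 3) = 2332880.
Each occurs with probability p³ ≈ (0.514)³ ≈ 1.36003e-01.
By linearity: E[X] = C(242, 3)·p³ ≈ 2332880 · 1.36003e-01 ≈ 317277.527.
Since α = 1/2 < 1, p = c/n^{1/2} ≫ 1/n is above the triangle threshold p ~ 1/n. Asymptotically E[X] ~ (c³/6)·n^{3(1−α)} = (8³/6)·n^{1.5} → ∞; triangles are abundant w.h.p.

E[X] ≈ 317277.527; in regime p = Θ(1/n^{1/2}) E[X] diverges (above the triangle threshold p ~ 1/n).


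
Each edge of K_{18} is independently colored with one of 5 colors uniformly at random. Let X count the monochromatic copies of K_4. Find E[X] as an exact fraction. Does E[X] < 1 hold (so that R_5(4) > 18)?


E[X] = C(18, 4) · 5^{1 − 6} = 3060 · 5^{−5} = 3060/3125.
As a reduced fraction: E[X] = 612/625 ≈ 0.9792000.
Is E[X] < 1? YES.
Since E[X] < 1, there exists a 5-coloring of K_{18} with no monochromatic K_4; hence R_5(4) > 18.

E[X] = 612/625 ≈ 0.9792000; E[X] < 1, so R_5(4) > 18.


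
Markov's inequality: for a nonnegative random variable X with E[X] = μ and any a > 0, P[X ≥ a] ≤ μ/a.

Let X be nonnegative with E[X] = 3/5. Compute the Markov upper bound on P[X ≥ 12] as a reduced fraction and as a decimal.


μ = E[X] = 3/5, a = 12.
Markov: P[X ≥ 12] ≤ μ/a = (3/5)/12 = 1/20.
Numerically: ≈ 0.050.
(Since a = 12 > μ = 0.600, the bound 1/20 is < 1 and informative.)

P[X ≥ 12] ≤ 1/20 ≈ 0.050.


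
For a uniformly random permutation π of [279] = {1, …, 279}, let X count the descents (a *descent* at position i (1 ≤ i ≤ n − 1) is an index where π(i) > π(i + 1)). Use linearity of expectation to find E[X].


Write X = Σ X_I over i = 1, …, 278, with X_I the indicator of one descent.
There are 278 indicators.
For each fixed i, the pair (π(i), π(i+1)) is a uniformly random ordered pair of distinct values from {1, …, 279}; by symmetry P[π(i) > π(i+1)] = 1/2.
By linearity: E[X] = 278 · (1/2) = (279 − 1) · (1/2) = 139 ≈ 139.000.

E[X] = 139 = 139.000.


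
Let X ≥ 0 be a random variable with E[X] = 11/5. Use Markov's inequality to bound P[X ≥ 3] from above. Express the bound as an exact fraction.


μ = E[X] = 11/5, a = 3.
Markov: P[X ≥ 3] ≤ μ/a = (11/5)/3 = 11/15.
Numerically: ≈ 0.733333.
(Since a = 3 > μ = 2.200000, the bound 11/15 is < 1 and informative.)

P[X ≥ 3] ≤ 11/15 ≈ 0.733333.


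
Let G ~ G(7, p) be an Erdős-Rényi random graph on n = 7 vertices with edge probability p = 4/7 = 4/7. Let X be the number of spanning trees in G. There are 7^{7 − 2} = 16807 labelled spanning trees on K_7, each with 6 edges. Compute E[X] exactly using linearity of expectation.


K_7 has 7^{7 − 2} = 16807 labelled spanning trees.
For each such spanning tree H, let X_H = 1 if all 6 edges of H are present in G. Then P[X_H = 1] = p^{6} = (4/7)^{6} = 4096/117649.
By linearity of expectation: E[X] = Σ_H E[X_H] = 16807 · p^{6} = 16807 · 4096/117649 = 4096/7.
Numerically: E[X] ≈ 585.14.

E[X] = 16807 · (4/7)^{6} = 4096/7 ≈ 585.14.


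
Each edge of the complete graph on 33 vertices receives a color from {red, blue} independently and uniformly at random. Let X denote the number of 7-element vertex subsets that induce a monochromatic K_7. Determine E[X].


Let X = Σ_S X_S over the C(33, 7) = 4272048 subsets S of size 7, where X_S = 1 if the K_7 on S is monochromatic.
For a fixed S, the K_7 on S has C(7, 2) = 21 edges. P[all 21 edges red] = (1/2)^21, and likewise for blue, so P[monochromatic] = 2·(1/2)^21 = 2^{1 − 21} = 1/1048576.
By linearity: E[X] = C(33, 7) · 2^{1 − 21} = 4272048 · 1/1048576 = 267003/65536.
Numerically: E[X] ≈ 4.074142.

E[X] = C(33,7)·2^(1−C(7,2)) = 267003/65536 ≈ 4.074142.


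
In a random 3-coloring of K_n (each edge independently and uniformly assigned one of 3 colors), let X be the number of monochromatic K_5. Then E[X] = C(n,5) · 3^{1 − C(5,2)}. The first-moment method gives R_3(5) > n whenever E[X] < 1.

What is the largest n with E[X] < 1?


We need C(n, 5) · 3^{1 − 10} < 1, i.e. C(n, 5) < 3^{10 − 1} = 19683.
Check values of n near the boundary:
  n = 18: C(18, 5) = 8568; 8568 < 19683? YES
  n = 19: C(19, 5) = 11628; 11628 < 19683? YES
  n = 20: C(20, 5) = 15504; 15504 < 19683? YES
  n = 21: C(21, 5) = 20349; 20349 < 19683? NO
  n = 22: C(22, 5) = 26334; 26334 < 19683? NO
  n = 23: C(23, 5) = 33649; 33649 < 19683? NO
The largest n with C(n, 5) < 19683 is n = 20 (where E[X] = 5168/6561 ≈ 0.788). Hence R_3(5) > 20, i.e. R_3(5) ≥ 21.

Largest n = 20; hence R_3(5) > 20.


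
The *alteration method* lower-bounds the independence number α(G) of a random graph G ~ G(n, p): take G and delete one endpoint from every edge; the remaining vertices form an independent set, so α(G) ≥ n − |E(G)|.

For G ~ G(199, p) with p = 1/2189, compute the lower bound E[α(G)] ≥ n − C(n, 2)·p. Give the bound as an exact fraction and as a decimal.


E[|E(G)|] = C(199, 2)·p = 19701 · (1/2189) = 9.
E[α(G)] ≥ n − E[|E(G)|] = 199 − 9 = 190.
Numerically: ≈ 190.0000.
(This is only a lower bound; the true E[α(G)] may be larger.)

E[α(G)] ≥ 190 ≈ 190.0000.


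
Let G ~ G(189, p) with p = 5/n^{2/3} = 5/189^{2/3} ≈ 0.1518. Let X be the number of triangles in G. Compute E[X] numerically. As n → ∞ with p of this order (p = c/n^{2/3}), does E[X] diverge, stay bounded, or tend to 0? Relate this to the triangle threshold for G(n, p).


Number of potential triangles: C(189, 3) = 1107414.
Each occurs with probability p³ ≈ (0.1518)³ ≈ 3.499342e-03.
By linearity: E[X] = C(189, 3)·p³ ≈ 1107414 · 3.499342e-03 ≈ 3875.2205.
Since α = 2/3 < 1, p = c/n^{2/3} ≫ 1/n is above the triangle threshold p ~ 1/n. Asymptotically E[X] ~ (c³/6)·n^{3(1−α)} = (5³/6)·n^{1} → ∞; triangles are abundant w.h.p.

E[X] ≈ 3875.2205; in regime p = Θ(1/n^{2/3}) E[X] diverges (above the triangle threshold p ~ 1/n).


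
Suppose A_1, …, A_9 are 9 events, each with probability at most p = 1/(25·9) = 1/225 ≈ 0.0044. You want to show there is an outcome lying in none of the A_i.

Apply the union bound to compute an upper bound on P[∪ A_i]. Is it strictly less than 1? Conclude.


Union bound: P[∪_{i=1}^{9} A_i] ≤ Σ_i P[A_i] ≤ 9·p = 9·(1/225) = 1/25.
Numerically: 1/25 ≈ 0.0400.
Is 1/25 < 1? YES.
Since P[∪ A_i] ≤ 1/25 < 1, the complement has P[∩ A_i^c] ≥ 1 − 1/25 = 24/25 > 0, so some outcome avoids every A_i.

9·p = 1/25 ≈ 0.0400; existence CERTIFIED by the union bound.


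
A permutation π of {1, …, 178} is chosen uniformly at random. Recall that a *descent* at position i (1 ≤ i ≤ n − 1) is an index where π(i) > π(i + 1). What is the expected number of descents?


Write X = Σ X_I over i = 1, …, 177, with X_I the indicator of one descent.
There are 177 indicators.
For each fixed i, the pair (π(i), π(i+1)) is a uniformly random ordered pair of distinct values from {1, …, 178}; by symmetry P[π(i) > π(i+1)] = 1/2.
By linearity: E[X] = 177 · (1/2) = (178 − 1) · (1/2) = 177/2 ≈ 88.5000.

E[X] = 177/2 = 88.5000.


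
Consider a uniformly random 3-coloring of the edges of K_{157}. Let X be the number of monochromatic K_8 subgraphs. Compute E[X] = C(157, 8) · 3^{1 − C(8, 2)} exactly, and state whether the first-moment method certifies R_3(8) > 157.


E[X] = C(157, 8) · 3^{1 − 28} = 7637643295425 · 3^{−27} = 7637643295425/7625597484987.
As a reduced fraction: E[X] = 848627032825/847288609443 ≈ 1.0016.
Is E[X] < 1? NO.
Since E[X] ≥ 1, the first-moment bound is inconclusive at n = 157; it does NOT by itself certify R_3(8) > 157.

E[X] = 848627032825/847288609443 ≈ 1.0016; E[X] ≥ 1; first-moment method inconclusive here.


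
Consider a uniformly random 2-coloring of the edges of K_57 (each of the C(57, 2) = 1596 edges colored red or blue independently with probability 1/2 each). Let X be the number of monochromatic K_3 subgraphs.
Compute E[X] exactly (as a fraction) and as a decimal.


Let X = Σ_S X_S over the C(57, 3) = 29260 subsets S of size 3, where X_S = 1 if the K_3 on S is monochromatic.
For a fixed S, the K_3 on S has C(3, 2) = 3 edges. P[all 3 edges red] = (1/2)^3, and likewise for blue, so P[monochromatic] = 2·(1/2)^3 = 2^{1 − 3} = 1/4.
Summing: E[X] = C(57, 3) · 2^{1 − 3} = 29260 · 1/4 = 7315.
Numerically: E[X] ≈ 7315.0000.

E[X] = C(57,3)·2^(1−C(3,2)) = 7315 ≈ 7315.0000.


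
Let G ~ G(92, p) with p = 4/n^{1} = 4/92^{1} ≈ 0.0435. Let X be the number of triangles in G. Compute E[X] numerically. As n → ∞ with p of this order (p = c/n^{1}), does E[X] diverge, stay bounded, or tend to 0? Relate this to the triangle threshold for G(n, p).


Number of potential triangles: C(92, 3) = 125580.
Each occurs with probability p³ ≈ (0.0435)³ ≈ 8.21895e-05.
By linearity: E[X] = C(92, 3)·p³ ≈ 125580 · 8.21895e-05 ≈ 10.321.
Here α = 1, so p = 4/n is exactly at the triangle threshold p ~ 1/n. Asymptotically E[X] → c³/6 = 4³/6 = 32/3 ≈ 10.667, a bounded constant. In this regime the triangle count is asymptotically Poisson(c³/6).

E[X] ≈ 10.321; in regime p = Θ(1/n^{1}) E[X] stays bounded (at the triangle threshold p ~ 1/n).


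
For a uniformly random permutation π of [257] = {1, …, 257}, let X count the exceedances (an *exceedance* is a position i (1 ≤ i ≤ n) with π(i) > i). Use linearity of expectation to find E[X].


Write X = Σ_{i=1}^{257} X_i, where X_i = 1_{π(i) > i}.
For each fixed i, π(i) is uniform over {1, …, 257} (marginal of a uniform permutation), so P[π(i) > i] = (n − i)/n. Summing: Σ_{i=1}^{257} (n − i)/n = (0 + 1 + … + 256)/257 = 257(257 − 1)/(2·257) = (257 − 1)/2.
Hence E[X] = Σ_{i=1}^{257} (257 − i)/257 = 128 ≈ 128.000000.

E[X] = 128 = 128.000000.


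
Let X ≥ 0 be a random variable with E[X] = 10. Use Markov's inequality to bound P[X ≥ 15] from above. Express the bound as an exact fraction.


μ = E[X] = 10, a = 15.
Markov: P[X ≥ 15] ≤ μ/a = (10)/15 = 2/3.
Numerically: ≈ 0.6667.
(Since a = 15 > μ = 10.0000, the bound 2/3 is < 1 and informative.)

P[X ≥ 15] ≤ 2/3 ≈ 0.6667.


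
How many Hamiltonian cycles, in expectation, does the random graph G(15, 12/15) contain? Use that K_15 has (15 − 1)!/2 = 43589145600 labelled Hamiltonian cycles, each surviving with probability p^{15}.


K_15 has (15 − 1)!/2 = 43589145600 labelled Hamiltonian cycles.
For each such Hamiltonian cycle H, let X_H = 1 if all 15 edges of H are present in G. Then P[X_H = 1] = p^{15} = (4/5)^{15} = 1073741824/30517578125.
By linearity: E[X] = Σ_H E[X_H] = 43589145600 · p^{15} = 43589145600 · 1073741824/30517578125 = 1872139548125822976/1220703125.
Numerically: E[X] ≈ 1.534e+09.

E[X] = 43589145600 · (4/5)^{15} = 1872139548125822976/1220703125 ≈ 1.534e+09.


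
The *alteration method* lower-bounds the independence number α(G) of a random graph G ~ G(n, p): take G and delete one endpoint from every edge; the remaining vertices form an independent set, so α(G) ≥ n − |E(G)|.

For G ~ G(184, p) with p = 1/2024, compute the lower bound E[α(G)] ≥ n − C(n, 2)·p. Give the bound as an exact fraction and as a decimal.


E[|E(G)|] = C(184, 2)·p = 16836 · (1/2024) = 183/22.
E[α(G)] ≥ n − E[|E(G)|] = 184 − 183/22 = 3865/22.
Numerically: ≈ 175.682.
(This is only a lower bound; the true E[α(G)] may be larger.)

E[α(G)] ≥ 3865/22 ≈ 175.682.


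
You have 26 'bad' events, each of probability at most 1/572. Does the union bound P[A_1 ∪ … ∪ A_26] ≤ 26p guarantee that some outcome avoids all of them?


Union bound: P[∪_{i=1}^{26} A_i] ≤ Σ_i P[A_i] ≤ 26·p = 26·(1/572) = 1/22.
Numerically: 1/22 ≈ 0.0454545.
Is 1/22 < 1? YES.
Since P[∪ A_i] ≤ 1/22 < 1, the complement has P[∩ A_i^c] ≥ 1 − 1/22 = 21/22 > 0, so some outcome avoids every A_i.

26·p = 1/22 ≈ 0.0454545; existence CERTIFIED by the union bound.


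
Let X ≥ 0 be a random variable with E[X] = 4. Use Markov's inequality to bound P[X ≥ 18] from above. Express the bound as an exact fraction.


μ = E[X] = 4, a = 18.
Markov: P[X ≥ 18] ≤ μ/a = (4)/18 = 2/9.
Numerically: ≈ 0.2222.
(Since a = 18 > μ = 4.0000, the bound 2/9 is < 1 and informative.)

P[X ≥ 18] ≤ 2/9 ≈ 0.2222.
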